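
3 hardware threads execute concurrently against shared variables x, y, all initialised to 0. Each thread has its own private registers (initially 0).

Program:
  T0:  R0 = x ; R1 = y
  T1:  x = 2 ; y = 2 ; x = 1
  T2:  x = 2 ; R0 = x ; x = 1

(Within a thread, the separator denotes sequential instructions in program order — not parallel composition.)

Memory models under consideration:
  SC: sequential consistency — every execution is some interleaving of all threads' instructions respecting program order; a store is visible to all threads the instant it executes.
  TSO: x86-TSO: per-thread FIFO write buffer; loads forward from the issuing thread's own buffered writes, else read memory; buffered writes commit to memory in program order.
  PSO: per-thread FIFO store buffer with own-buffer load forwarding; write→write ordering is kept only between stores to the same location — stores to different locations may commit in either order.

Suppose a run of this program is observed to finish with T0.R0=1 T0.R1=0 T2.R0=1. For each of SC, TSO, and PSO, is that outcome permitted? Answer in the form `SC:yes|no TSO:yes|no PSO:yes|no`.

SC:no TSO:no PSO:yes

outcome vector order: (T0.R0,T0.R1,T2.R0)
SC (11): 0/0/1, 0/0/2, 0/2/1, 0/2/2, 1/0/2, 1/2/1, 1/2/2, 2/0/1, 2/0/2, 2/2/1, 2/2/2
TSO (11): 0/0/1, 0/0/2, 0/2/1, 0/2/2, 1/0/2, 1/2/1, 1/2/2, 2/0/1, 2/0/2, 2/2/1, 2/2/2
PSO (12): 0/0/1, 0/0/2, 0/2/1, 0/2/2, 1/0/1, 1/0/2, 1/2/1, 1/2/2, 2/0/1, 2/0/2, 2/2/1, 2/2/2
target 1/0/1 ∈ {PSO}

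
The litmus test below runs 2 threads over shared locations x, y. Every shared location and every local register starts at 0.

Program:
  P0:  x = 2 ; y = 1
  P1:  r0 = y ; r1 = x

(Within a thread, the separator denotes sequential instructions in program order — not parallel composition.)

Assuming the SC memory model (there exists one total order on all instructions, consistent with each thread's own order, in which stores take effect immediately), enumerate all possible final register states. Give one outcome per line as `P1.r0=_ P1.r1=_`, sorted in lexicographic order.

outcome vector order: (P1.r0,P1.r1)
|SC outcomes| = 3

P1.r0=0 P1.r1=0
P1.r0=0 P1.r1=2
P1.r0=1 P1.r1=2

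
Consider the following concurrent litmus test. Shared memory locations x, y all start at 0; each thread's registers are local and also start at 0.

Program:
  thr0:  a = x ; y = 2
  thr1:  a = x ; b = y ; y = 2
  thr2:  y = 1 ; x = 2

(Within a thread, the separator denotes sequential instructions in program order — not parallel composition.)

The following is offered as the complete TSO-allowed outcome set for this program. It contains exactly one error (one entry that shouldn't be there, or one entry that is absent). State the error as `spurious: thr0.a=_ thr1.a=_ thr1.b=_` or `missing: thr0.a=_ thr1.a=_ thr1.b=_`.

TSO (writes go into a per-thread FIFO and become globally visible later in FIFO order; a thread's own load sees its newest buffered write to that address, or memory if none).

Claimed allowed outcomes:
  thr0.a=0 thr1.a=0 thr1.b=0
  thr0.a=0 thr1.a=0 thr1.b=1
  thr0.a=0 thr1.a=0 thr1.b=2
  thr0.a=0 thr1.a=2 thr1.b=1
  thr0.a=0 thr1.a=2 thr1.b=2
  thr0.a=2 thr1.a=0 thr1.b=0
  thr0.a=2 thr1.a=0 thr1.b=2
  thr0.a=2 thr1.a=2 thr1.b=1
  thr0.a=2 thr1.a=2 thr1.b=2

missing: thr0.a=2 thr1.a=0 thr1.b=1

outcome vector order: (thr0.a,thr1.a,thr1.b)
TSO (10): (0,0,0); (0,0,1); (0,0,2); (0,2,1); (0,2,2); (2,0,0); (2,0,1); (2,0,2); (2,2,1); (2,2,2)
TSO∖claimed = {(2,0,1)}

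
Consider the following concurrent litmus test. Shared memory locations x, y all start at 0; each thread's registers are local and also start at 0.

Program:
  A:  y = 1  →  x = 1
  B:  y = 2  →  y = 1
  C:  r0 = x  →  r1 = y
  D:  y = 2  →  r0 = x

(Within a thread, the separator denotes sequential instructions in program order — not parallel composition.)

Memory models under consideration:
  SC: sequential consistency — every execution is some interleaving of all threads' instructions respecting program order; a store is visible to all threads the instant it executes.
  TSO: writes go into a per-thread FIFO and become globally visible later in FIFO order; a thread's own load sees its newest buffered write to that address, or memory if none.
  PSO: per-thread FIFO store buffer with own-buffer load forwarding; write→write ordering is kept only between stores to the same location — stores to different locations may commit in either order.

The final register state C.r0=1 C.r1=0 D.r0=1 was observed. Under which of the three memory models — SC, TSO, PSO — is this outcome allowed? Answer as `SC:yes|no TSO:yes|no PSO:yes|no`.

outcome vector order: (C.r0,C.r1,D.r0)
[SC] allowed = {<0 0 0> <0 0 1> <0 1 0> <0 1 1> <0 2 0> <0 2 1> <1 1 0> <1 1 1> <1 2 0> <1 2 1>}
[TSO] allowed = {<0 0 0> <0 0 1> <0 1 0> <0 1 1> <0 2 0> <0 2 1> <1 1 0> <1 1 1> <1 2 0> <1 2 1>}
[PSO] allowed = {<0 0 0> <0 0 1> <0 1 0> <0 1 1> <0 2 0> <0 2 1> <1 0 0> <1 0 1> <1 1 0> <1 1 1> <1 2 0> <1 2 1>}
target <1 0 1> ∈ {PSO}

SC:no TSO:no PSO:yes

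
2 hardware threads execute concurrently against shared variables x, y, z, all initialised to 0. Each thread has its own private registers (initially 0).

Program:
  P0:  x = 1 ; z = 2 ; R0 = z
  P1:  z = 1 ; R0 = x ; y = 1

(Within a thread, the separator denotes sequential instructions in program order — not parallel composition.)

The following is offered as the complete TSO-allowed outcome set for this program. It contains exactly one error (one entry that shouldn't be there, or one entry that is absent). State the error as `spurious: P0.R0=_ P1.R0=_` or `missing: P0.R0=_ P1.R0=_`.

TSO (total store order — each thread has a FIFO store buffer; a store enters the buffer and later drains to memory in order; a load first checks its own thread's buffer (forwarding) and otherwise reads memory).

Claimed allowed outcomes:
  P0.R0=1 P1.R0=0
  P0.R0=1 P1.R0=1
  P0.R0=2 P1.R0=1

outcome vector order: (P0.R0,P1.R0)
[TSO] allowed = {(1,0); (1,1); (2,0); (2,1)}
TSO∖claimed = {(2,0)}

missing: P0.R0=2 P1.R0=0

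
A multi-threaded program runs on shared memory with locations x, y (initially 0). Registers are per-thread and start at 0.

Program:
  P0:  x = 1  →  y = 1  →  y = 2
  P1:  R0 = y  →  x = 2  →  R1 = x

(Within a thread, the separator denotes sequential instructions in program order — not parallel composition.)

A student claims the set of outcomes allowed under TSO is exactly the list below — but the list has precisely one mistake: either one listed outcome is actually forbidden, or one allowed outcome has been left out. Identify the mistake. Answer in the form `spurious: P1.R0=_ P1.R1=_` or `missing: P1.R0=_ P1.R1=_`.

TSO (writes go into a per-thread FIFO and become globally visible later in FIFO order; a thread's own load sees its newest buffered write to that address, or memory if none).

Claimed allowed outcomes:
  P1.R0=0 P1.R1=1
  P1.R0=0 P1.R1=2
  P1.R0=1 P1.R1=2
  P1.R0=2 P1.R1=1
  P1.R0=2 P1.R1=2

spurious: P1.R0=2 P1.R1=1

outcome vector order: (P1.R0,P1.R1)
TSO: 4 outcomes — {0/1; 0/2; 1/2; 2/2}
claimed∖TSO = {2/1}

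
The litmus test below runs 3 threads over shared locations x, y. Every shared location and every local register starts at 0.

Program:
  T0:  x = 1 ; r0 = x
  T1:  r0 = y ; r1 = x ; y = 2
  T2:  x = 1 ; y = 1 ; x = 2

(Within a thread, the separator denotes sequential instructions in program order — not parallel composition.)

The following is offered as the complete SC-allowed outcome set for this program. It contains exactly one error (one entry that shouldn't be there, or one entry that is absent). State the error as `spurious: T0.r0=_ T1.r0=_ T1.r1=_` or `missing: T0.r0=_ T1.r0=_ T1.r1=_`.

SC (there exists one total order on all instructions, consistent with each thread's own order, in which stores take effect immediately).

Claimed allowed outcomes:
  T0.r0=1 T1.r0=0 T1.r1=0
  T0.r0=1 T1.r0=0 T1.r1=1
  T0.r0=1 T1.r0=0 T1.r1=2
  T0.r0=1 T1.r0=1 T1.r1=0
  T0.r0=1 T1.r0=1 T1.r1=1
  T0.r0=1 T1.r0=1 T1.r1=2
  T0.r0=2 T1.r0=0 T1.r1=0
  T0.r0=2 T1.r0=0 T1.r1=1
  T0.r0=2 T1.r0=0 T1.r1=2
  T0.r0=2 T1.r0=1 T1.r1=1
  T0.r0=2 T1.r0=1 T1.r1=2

outcome vector order: (T0.r0,T1.r0,T1.r1)
[SC] allowed = {<1 0 0> <1 0 1> <1 0 2> <1 1 1> <1 1 2> <2 0 0> <2 0 1> <2 0 2> <2 1 1> <2 1 2>}
claimed∖SC = {<1 1 0>}

spurious: T0.r0=1 T1.r0=1 T1.r1=0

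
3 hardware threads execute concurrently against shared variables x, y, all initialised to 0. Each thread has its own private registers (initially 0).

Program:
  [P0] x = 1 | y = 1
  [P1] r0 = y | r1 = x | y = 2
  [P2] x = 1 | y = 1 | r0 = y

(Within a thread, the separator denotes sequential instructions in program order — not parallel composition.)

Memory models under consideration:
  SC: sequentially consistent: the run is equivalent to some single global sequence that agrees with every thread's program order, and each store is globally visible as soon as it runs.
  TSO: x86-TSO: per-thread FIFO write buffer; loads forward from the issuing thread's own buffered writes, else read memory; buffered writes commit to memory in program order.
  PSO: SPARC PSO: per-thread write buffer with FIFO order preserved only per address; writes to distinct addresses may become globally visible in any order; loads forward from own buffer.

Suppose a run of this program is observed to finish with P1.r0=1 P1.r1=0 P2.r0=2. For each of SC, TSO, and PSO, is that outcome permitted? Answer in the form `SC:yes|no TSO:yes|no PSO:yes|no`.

outcome vector order: (P1.r0,P1.r1,P2.r0)
under SC → <0 0 1>; <0 0 2>; <0 1 1>; <0 1 2>; <1 1 1>; <1 1 2>
under TSO → <0 0 1>; <0 0 2>; <0 1 1>; <0 1 2>; <1 1 1>; <1 1 2>
under PSO → <0 0 1>; <0 0 2>; <0 1 1>; <0 1 2>; <1 0 1>; <1 0 2>; <1 1 1>; <1 1 2>
target <1 0 2> ∈ {PSO}

SC:no TSO:no PSO:yes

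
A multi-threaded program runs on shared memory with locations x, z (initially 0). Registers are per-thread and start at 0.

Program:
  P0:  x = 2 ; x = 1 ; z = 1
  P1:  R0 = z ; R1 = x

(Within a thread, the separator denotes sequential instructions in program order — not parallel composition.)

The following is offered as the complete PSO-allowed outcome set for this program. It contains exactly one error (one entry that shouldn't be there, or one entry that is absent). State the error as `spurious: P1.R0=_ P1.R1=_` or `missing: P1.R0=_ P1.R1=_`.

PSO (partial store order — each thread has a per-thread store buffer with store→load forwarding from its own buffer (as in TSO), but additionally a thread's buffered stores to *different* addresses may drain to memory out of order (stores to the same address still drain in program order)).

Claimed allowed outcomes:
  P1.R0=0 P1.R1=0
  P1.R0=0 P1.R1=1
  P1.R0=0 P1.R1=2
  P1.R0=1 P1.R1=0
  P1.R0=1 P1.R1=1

outcome vector order: (P1.R0,P1.R1)
PSO: 6 outcomes — {00, 01, 02, 10, 11, 12}
PSO∖claimed = {12}

missing: P1.R0=1 P1.R1=2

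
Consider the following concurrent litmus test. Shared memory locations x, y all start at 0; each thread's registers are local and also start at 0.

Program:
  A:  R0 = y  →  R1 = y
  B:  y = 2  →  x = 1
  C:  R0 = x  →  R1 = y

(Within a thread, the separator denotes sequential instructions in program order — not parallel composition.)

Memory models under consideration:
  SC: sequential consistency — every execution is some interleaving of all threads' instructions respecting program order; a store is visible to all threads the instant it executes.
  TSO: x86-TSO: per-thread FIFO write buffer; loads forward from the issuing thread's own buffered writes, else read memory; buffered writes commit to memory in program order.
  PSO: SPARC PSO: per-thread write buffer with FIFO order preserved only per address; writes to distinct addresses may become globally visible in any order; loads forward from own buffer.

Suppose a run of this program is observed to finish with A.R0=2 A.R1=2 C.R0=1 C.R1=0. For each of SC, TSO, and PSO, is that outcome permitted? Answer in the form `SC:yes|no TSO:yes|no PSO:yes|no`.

outcome vector order: (A.R0,A.R1,C.R0,C.R1)
[SC] allowed = {(0,0,0,0); (0,0,0,2); (0,0,1,2); (0,2,0,0); (0,2,0,2); (0,2,1,2); (2,2,0,0); (2,2,0,2); (2,2,1,2)}
[TSO] allowed = {(0,0,0,0); (0,0,0,2); (0,0,1,2); (0,2,0,0); (0,2,0,2); (0,2,1,2); (2,2,0,0); (2,2,0,2); (2,2,1,2)}
[PSO] allowed = {(0,0,0,0); (0,0,0,2); (0,0,1,0); (0,0,1,2); (0,2,0,0); (0,2,0,2); (0,2,1,0); (0,2,1,2); (2,2,0,0); (2,2,0,2); (2,2,1,0); (2,2,1,2)}
target (2,2,1,0) ∈ {PSO}

SC:no TSO:no PSO:yes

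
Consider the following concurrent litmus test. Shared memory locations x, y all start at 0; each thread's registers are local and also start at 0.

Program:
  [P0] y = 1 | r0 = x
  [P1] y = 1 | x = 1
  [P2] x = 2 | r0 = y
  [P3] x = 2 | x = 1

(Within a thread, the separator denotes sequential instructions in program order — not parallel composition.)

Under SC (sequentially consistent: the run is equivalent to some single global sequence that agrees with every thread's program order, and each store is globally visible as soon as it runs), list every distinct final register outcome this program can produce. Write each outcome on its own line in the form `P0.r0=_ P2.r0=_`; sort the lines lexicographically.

P0.r0=0 P2.r0=1
P0.r0=1 P2.r0=0
P0.r0=1 P2.r0=1
P0.r0=2 P2.r0=0
P0.r0=2 P2.r0=1

outcome vector order: (P0.r0,P2.r0)
|SC outcomes| = 5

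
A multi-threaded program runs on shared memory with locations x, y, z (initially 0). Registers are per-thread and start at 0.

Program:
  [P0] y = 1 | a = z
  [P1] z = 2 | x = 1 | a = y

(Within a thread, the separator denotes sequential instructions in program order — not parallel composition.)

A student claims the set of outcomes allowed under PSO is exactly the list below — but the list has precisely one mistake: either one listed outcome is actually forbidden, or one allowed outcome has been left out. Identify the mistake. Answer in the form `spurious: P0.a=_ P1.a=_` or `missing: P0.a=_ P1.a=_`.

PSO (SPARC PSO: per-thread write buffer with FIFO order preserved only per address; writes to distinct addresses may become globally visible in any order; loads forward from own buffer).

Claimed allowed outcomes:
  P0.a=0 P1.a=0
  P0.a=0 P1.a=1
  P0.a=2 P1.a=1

missing: P0.a=2 P1.a=0

outcome vector order: (P0.a,P1.a)
PSO (4): 00; 01; 20; 21
PSO∖claimed = {20}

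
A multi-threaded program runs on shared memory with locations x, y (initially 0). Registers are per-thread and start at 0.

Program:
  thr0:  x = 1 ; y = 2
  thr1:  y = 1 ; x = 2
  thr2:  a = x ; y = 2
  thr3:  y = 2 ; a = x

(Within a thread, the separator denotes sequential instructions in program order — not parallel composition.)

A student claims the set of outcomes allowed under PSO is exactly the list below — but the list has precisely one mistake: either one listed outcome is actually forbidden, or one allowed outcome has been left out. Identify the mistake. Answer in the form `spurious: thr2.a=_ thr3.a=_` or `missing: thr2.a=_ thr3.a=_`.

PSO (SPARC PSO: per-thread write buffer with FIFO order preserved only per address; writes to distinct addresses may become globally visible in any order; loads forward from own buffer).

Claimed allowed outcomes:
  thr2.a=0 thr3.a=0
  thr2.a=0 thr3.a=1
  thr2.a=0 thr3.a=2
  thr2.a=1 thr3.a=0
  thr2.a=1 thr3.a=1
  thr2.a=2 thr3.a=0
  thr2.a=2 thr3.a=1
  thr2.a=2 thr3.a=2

outcome vector order: (thr2.a,thr3.a)
PSO: 9 outcomes — {(0,0), (0,1), (0,2), (1,0), (1,1), (1,2), (2,0), (2,1), (2,2)}
PSO∖claimed = {(1,2)}

missing: thr2.a=1 thr3.a=2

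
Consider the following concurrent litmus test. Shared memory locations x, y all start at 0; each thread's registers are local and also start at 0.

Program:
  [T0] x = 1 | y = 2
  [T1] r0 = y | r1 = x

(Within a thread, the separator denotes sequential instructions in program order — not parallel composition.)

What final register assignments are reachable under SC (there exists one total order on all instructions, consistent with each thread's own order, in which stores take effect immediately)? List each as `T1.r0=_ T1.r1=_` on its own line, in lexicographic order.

T1.r0=0 T1.r1=0
T1.r0=0 T1.r1=1
T1.r0=2 T1.r1=1

outcome vector order: (T1.r0,T1.r1)
|SC outcomes| = 3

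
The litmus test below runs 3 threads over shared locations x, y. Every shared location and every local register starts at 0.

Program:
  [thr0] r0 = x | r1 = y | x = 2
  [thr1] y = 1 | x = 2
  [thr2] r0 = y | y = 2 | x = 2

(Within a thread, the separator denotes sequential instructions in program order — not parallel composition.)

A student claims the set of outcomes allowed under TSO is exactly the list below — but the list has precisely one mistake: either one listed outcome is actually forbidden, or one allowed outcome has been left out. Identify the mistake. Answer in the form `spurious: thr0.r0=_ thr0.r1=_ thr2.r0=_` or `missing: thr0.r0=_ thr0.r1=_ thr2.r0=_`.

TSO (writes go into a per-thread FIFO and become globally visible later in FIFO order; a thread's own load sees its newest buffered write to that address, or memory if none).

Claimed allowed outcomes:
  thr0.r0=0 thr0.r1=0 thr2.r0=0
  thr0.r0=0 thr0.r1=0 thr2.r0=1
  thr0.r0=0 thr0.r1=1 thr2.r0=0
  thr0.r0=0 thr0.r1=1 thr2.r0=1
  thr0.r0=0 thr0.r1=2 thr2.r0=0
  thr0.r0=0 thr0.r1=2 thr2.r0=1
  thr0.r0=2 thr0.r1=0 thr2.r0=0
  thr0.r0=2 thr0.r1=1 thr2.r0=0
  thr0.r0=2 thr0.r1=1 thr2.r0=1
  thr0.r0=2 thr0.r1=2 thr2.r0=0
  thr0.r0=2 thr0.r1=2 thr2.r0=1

outcome vector order: (thr0.r0,thr0.r1,thr2.r0)
TSO (10): 0/0/0; 0/0/1; 0/1/0; 0/1/1; 0/2/0; 0/2/1; 2/1/0; 2/1/1; 2/2/0; 2/2/1
claimed∖TSO = {2/0/0}

spurious: thr0.r0=2 thr0.r1=0 thr2.r0=0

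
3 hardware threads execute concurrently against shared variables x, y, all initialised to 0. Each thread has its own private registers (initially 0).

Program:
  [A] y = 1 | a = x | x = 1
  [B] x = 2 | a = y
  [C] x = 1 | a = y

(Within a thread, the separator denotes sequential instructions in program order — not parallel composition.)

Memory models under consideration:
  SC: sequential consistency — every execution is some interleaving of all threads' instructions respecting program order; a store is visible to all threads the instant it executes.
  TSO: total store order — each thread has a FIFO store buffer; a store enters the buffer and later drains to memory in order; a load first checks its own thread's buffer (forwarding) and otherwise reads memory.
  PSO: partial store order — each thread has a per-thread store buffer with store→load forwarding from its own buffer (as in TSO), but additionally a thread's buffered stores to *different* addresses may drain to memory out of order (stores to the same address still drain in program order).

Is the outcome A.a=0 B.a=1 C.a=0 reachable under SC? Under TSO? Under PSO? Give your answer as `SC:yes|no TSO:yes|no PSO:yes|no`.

SC:no TSO:yes PSO:yes

outcome vector order: (A.a,B.a,C.a)
[SC] allowed = {<0 1 1> <1 0 0> <1 0 1> <1 1 0> <1 1 1> <2 0 0> <2 0 1> <2 1 0> <2 1 1>}
[TSO] allowed = {<0 0 0> <0 0 1> <0 1 0> <0 1 1> <1 0 0> <1 0 1> <1 1 0> <1 1 1> <2 0 0> <2 0 1> <2 1 0> <2 1 1>}
[PSO] allowed = {<0 0 0> <0 0 1> <0 1 0> <0 1 1> <1 0 0> <1 0 1> <1 1 0> <1 1 1> <2 0 0> <2 0 1> <2 1 0> <2 1 1>}
target <0 1 0> ∈ {TSO,PSO}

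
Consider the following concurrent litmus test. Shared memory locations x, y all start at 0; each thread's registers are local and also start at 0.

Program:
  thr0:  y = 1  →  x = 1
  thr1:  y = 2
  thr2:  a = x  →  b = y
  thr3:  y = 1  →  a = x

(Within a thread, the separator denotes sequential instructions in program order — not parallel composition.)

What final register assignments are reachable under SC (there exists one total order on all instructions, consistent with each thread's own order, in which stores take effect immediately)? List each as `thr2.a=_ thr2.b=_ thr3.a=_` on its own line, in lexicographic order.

thr2.a=0 thr2.b=0 thr3.a=0
thr2.a=0 thr2.b=0 thr3.a=1
thr2.a=0 thr2.b=1 thr3.a=0
thr2.a=0 thr2.b=1 thr3.a=1
thr2.a=0 thr2.b=2 thr3.a=0
thr2.a=0 thr2.b=2 thr3.a=1
thr2.a=1 thr2.b=1 thr3.a=0
thr2.a=1 thr2.b=1 thr3.a=1
thr2.a=1 thr2.b=2 thr3.a=0
thr2.a=1 thr2.b=2 thr3.a=1

outcome vector order: (thr2.a,thr2.b,thr3.a)
|SC outcomes| = 10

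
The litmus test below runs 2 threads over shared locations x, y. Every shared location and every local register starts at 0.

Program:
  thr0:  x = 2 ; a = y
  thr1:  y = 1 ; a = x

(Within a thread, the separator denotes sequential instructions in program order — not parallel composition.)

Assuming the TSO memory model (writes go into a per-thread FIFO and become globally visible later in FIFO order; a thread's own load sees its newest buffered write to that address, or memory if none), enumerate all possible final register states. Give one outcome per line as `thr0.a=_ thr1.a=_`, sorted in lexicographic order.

outcome vector order: (thr0.a,thr1.a)
|TSO outcomes| = 4

thr0.a=0 thr1.a=0
thr0.a=0 thr1.a=2
thr0.a=1 thr1.a=0
thr0.a=1 thr1.a=2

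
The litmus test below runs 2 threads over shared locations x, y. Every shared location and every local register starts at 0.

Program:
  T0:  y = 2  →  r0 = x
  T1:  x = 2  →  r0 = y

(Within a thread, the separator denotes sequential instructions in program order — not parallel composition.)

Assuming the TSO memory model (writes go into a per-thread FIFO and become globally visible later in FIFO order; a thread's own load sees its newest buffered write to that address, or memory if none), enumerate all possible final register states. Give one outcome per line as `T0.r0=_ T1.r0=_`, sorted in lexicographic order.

T0.r0=0 T1.r0=0
T0.r0=0 T1.r0=2
T0.r0=2 T1.r0=0
T0.r0=2 T1.r0=2

outcome vector order: (T0.r0,T1.r0)
|TSO outcomes| = 4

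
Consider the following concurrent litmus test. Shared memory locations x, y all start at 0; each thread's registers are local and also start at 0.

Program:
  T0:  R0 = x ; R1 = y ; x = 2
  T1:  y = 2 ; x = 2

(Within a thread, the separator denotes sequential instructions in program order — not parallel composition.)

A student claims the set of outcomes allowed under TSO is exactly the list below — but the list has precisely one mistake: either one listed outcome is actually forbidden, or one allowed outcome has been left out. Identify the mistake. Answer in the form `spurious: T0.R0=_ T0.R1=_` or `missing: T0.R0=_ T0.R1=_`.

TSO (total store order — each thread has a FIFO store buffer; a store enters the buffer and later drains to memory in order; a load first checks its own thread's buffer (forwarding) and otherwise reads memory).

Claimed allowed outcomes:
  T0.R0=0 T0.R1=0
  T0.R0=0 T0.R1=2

missing: T0.R0=2 T0.R1=2

outcome vector order: (T0.R0,T0.R1)
TSO (3): 00 02 22
TSO∖claimed = {22}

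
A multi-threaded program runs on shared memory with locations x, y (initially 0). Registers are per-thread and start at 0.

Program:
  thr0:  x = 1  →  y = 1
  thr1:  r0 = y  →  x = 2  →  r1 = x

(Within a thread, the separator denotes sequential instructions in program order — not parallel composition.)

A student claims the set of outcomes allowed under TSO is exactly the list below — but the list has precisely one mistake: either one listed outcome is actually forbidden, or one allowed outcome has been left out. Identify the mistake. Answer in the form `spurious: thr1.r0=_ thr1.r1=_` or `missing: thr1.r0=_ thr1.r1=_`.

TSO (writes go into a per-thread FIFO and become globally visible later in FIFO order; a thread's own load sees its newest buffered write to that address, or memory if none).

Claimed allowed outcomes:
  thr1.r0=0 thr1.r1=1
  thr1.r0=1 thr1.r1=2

missing: thr1.r0=0 thr1.r1=2

outcome vector order: (thr1.r0,thr1.r1)
[TSO] allowed = {<0 1>; <0 2>; <1 2>}
TSO∖claimed = {<0 2>}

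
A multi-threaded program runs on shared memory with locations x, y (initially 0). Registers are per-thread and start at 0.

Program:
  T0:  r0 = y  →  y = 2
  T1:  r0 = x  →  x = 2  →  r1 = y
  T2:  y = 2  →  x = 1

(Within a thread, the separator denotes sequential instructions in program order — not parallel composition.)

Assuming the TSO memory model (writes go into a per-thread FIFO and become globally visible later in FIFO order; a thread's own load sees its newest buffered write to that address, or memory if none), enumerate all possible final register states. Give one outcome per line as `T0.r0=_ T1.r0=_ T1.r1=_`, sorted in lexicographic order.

outcome vector order: (T0.r0,T1.r0,T1.r1)
|TSO outcomes| = 6

T0.r0=0 T1.r0=0 T1.r1=0
T0.r0=0 T1.r0=0 T1.r1=2
T0.r0=0 T1.r0=1 T1.r1=2
T0.r0=2 T1.r0=0 T1.r1=0
T0.r0=2 T1.r0=0 T1.r1=2
T0.r0=2 T1.r0=1 T1.r1=2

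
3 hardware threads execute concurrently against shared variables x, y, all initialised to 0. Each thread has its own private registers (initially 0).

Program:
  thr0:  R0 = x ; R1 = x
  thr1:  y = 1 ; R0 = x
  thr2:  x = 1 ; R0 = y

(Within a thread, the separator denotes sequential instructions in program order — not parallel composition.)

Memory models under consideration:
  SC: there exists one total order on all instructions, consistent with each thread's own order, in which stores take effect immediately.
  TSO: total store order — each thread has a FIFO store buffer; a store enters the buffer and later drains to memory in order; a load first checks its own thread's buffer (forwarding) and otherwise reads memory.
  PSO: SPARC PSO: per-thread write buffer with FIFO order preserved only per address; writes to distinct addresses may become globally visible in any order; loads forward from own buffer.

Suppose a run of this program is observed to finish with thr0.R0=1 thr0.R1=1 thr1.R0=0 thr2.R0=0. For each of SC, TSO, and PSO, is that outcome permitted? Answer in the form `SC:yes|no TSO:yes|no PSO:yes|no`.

SC:no TSO:yes PSO:yes

outcome vector order: (thr0.R0,thr0.R1,thr1.R0,thr2.R0)
SC (9): (0,0,0,1) (0,0,1,0) (0,0,1,1) (0,1,0,1) (0,1,1,0) (0,1,1,1) (1,1,0,1) (1,1,1,0) (1,1,1,1)
TSO (12): (0,0,0,0) (0,0,0,1) (0,0,1,0) (0,0,1,1) (0,1,0,0) (0,1,0,1) (0,1,1,0) (0,1,1,1) (1,1,0,0) (1,1,0,1) (1,1,1,0) (1,1,1,1)
PSO (12): (0,0,0,0) (0,0,0,1) (0,0,1,0) (0,0,1,1) (0,1,0,0) (0,1,0,1) (0,1,1,0) (0,1,1,1) (1,1,0,0) (1,1,0,1) (1,1,1,0) (1,1,1,1)
target (1,1,0,0) ∈ {TSO,PSO}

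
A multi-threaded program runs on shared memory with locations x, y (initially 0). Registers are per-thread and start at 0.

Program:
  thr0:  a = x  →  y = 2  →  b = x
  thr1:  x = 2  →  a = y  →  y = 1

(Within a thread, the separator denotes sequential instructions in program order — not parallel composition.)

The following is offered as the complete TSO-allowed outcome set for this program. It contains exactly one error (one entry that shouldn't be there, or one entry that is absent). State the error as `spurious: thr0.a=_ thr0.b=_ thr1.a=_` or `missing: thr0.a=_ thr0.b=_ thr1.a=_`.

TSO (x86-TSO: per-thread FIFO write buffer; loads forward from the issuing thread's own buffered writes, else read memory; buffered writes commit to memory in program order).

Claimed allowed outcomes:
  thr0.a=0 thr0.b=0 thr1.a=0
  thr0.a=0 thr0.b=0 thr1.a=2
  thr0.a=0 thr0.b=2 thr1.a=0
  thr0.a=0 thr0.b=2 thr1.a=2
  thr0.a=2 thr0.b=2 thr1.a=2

outcome vector order: (thr0.a,thr0.b,thr1.a)
[TSO] allowed = {(0,0,0); (0,0,2); (0,2,0); (0,2,2); (2,2,0); (2,2,2)}
TSO∖claimed = {(2,2,0)}

missing: thr0.a=2 thr0.b=2 thr1.a=0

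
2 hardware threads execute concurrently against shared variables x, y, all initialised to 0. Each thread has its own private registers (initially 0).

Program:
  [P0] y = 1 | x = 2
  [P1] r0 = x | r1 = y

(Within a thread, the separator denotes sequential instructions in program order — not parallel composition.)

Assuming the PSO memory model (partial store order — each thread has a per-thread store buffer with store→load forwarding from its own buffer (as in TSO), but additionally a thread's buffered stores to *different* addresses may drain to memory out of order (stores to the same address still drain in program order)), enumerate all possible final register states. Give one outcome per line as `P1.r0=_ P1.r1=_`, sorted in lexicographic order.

outcome vector order: (P1.r0,P1.r1)
|PSO outcomes| = 4

P1.r0=0 P1.r1=0
P1.r0=0 P1.r1=1
P1.r0=2 P1.r1=0
P1.r0=2 P1.r1=1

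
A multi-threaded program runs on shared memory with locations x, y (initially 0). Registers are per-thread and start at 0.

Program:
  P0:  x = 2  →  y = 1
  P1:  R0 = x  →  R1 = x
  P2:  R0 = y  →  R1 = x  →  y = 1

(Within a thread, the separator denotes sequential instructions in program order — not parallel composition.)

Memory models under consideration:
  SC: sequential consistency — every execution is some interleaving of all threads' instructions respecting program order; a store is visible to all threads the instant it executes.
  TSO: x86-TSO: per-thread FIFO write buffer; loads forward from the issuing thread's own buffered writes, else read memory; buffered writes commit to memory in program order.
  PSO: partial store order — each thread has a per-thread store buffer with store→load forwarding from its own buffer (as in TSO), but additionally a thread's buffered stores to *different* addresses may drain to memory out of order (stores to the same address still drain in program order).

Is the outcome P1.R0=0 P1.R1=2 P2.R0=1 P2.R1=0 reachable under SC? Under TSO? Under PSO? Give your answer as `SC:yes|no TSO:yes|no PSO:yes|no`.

outcome vector order: (P1.R0,P1.R1,P2.R0,P2.R1)
[SC] allowed = {0000; 0002; 0012; 0200; 0202; 0212; 2200; 2202; 2212}
[TSO] allowed = {0000; 0002; 0012; 0200; 0202; 0212; 2200; 2202; 2212}
[PSO] allowed = {0000; 0002; 0010; 0012; 0200; 0202; 0210; 0212; 2200; 2202; 2210; 2212}
target 0210 ∈ {PSO}

SC:no TSO:no PSO:yes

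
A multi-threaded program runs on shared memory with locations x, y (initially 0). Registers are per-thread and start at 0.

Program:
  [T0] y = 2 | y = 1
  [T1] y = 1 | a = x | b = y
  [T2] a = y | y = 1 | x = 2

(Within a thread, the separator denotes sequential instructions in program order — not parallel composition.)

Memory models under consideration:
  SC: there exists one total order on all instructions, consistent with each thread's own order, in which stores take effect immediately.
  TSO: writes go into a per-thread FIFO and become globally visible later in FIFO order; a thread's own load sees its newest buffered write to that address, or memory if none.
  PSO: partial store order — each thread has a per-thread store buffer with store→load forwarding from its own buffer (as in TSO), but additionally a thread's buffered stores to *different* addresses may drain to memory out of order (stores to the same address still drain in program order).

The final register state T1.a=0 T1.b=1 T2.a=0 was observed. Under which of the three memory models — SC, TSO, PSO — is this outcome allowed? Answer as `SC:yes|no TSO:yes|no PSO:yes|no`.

SC:yes TSO:yes PSO:yes

outcome vector order: (T1.a,T1.b,T2.a)
[SC] allowed = {(0,1,0), (0,1,1), (0,1,2), (0,2,0), (0,2,1), (0,2,2), (2,1,0), (2,1,1), (2,1,2), (2,2,0), (2,2,1)}
[TSO] allowed = {(0,1,0), (0,1,1), (0,1,2), (0,2,0), (0,2,1), (0,2,2), (2,1,0), (2,1,1), (2,1,2), (2,2,0), (2,2,1)}
[PSO] allowed = {(0,1,0), (0,1,1), (0,1,2), (0,2,0), (0,2,1), (0,2,2), (2,1,0), (2,1,1), (2,1,2), (2,2,0), (2,2,1), (2,2,2)}
target (0,1,0) ∈ {SC,TSO,PSO}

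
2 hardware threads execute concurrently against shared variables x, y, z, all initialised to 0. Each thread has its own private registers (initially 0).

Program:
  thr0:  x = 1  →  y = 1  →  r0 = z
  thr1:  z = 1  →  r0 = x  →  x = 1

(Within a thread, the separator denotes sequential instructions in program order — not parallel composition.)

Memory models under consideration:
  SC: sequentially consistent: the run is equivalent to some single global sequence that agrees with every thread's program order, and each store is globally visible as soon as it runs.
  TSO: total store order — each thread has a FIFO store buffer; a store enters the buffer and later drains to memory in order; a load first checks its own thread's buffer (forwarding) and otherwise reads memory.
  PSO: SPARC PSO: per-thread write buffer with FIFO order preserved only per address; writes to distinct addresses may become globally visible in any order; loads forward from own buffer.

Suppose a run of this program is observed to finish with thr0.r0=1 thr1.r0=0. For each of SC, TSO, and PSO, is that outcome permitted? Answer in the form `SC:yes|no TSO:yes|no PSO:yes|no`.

SC:yes TSO:yes PSO:yes

outcome vector order: (thr0.r0,thr1.r0)
[SC] allowed = {01; 10; 11}
[TSO] allowed = {00; 01; 10; 11}
[PSO] allowed = {00; 01; 10; 11}
target 10 ∈ {SC,TSO,PSO}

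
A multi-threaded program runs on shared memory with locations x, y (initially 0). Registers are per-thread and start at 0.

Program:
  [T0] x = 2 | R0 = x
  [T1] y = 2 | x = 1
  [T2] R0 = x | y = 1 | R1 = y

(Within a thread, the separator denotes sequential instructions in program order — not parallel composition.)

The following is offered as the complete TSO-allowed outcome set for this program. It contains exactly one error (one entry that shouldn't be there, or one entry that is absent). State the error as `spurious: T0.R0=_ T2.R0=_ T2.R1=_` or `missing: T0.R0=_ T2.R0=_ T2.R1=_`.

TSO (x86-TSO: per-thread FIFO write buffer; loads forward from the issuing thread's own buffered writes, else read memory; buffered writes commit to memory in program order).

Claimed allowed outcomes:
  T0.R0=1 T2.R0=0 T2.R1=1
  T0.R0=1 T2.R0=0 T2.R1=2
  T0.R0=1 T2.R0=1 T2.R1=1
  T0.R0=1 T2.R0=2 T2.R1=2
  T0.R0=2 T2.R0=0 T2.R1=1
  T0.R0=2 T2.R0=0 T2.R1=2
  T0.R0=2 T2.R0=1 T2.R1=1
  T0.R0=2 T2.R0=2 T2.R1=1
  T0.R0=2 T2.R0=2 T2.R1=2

outcome vector order: (T0.R0,T2.R0,T2.R1)
TSO: 10 outcomes — {1/0/1; 1/0/2; 1/1/1; 1/2/1; 1/2/2; 2/0/1; 2/0/2; 2/1/1; 2/2/1; 2/2/2}
TSO∖claimed = {1/2/1}

missing: T0.R0=1 T2.R0=2 T2.R1=1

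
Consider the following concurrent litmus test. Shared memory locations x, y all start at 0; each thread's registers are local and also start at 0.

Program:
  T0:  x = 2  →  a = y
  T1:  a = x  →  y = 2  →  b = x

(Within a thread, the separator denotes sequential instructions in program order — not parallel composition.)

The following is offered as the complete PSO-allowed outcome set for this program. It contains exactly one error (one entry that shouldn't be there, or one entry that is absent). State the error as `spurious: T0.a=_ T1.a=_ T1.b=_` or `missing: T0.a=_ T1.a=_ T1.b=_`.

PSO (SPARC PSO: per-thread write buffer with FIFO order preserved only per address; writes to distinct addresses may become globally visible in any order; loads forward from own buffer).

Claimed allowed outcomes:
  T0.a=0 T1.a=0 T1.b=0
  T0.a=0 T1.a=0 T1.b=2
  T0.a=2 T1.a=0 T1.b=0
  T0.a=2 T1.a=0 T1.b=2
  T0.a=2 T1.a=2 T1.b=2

missing: T0.a=0 T1.a=2 T1.b=2

outcome vector order: (T0.a,T1.a,T1.b)
PSO (6): 000, 002, 022, 200, 202, 222
PSO∖claimed = {022}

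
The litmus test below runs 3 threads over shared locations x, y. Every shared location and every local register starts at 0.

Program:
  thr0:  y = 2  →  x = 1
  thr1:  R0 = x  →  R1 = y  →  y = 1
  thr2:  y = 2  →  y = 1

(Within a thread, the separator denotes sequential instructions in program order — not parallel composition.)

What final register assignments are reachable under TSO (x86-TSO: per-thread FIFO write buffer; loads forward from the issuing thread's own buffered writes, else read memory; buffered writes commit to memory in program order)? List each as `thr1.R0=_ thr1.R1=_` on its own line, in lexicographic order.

thr1.R0=0 thr1.R1=0
thr1.R0=0 thr1.R1=1
thr1.R0=0 thr1.R1=2
thr1.R0=1 thr1.R1=1
thr1.R0=1 thr1.R1=2

outcome vector order: (thr1.R0,thr1.R1)
|TSO outcomes| = 5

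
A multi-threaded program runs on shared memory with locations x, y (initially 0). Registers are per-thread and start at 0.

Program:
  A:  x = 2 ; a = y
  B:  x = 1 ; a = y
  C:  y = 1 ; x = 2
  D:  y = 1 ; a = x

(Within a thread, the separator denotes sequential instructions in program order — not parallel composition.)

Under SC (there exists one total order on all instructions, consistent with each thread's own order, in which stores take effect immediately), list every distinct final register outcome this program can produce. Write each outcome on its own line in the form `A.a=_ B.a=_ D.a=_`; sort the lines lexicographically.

A.a=0 B.a=0 D.a=1
A.a=0 B.a=0 D.a=2
A.a=0 B.a=1 D.a=1
A.a=0 B.a=1 D.a=2
A.a=1 B.a=0 D.a=1
A.a=1 B.a=0 D.a=2
A.a=1 B.a=1 D.a=0
A.a=1 B.a=1 D.a=1
A.a=1 B.a=1 D.a=2

outcome vector order: (A.a,B.a,D.a)
|SC outcomes| = 9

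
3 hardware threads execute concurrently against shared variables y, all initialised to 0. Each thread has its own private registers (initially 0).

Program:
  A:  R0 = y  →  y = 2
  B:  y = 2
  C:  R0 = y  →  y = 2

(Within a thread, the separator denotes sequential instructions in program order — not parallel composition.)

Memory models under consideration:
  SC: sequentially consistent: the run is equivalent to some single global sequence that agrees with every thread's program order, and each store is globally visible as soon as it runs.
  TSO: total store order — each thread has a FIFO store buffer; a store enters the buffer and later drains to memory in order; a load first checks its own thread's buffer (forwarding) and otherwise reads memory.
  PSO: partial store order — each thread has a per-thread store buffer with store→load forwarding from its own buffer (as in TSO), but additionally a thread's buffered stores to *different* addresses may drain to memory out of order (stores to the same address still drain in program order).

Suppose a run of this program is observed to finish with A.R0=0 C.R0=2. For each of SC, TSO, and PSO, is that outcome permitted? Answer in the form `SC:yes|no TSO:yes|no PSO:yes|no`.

SC:yes TSO:yes PSO:yes

outcome vector order: (A.R0,C.R0)
SC: 4 outcomes — {(0,0), (0,2), (2,0), (2,2)}
TSO: 4 outcomes — {(0,0), (0,2), (2,0), (2,2)}
PSO: 4 outcomes — {(0,0), (0,2), (2,0), (2,2)}
target (0,2) ∈ {SC,TSO,PSO}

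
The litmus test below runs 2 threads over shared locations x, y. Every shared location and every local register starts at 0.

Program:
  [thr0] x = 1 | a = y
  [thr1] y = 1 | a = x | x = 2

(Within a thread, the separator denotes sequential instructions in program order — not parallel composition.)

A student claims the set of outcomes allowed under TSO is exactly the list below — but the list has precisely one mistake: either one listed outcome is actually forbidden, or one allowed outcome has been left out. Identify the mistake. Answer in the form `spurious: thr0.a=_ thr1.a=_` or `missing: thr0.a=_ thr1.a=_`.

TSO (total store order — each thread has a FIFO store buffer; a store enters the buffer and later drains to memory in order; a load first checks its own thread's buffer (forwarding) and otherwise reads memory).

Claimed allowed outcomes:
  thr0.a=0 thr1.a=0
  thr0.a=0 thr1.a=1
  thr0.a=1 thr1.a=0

missing: thr0.a=1 thr1.a=1

outcome vector order: (thr0.a,thr1.a)
TSO: 4 outcomes — {(0,0) (0,1) (1,0) (1,1)}
TSO∖claimed = {(1,1)}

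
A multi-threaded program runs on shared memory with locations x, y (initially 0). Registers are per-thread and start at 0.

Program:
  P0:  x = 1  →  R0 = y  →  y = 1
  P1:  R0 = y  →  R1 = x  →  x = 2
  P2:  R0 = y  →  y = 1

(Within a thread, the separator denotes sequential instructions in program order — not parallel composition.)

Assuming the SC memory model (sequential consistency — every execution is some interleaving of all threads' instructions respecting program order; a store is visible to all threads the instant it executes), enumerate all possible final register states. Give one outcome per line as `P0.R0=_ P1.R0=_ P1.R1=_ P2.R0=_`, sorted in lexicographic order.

outcome vector order: (P0.R0,P1.R0,P1.R1,P2.R0)
|SC outcomes| = 10

P0.R0=0 P1.R0=0 P1.R1=0 P2.R0=0
P0.R0=0 P1.R0=0 P1.R1=0 P2.R0=1
P0.R0=0 P1.R0=0 P1.R1=1 P2.R0=0
P0.R0=0 P1.R0=0 P1.R1=1 P2.R0=1
P0.R0=0 P1.R0=1 P1.R1=1 P2.R0=0
P0.R0=0 P1.R0=1 P1.R1=1 P2.R0=1
P0.R0=1 P1.R0=0 P1.R1=0 P2.R0=0
P0.R0=1 P1.R0=0 P1.R1=1 P2.R0=0
P0.R0=1 P1.R0=1 P1.R1=0 P2.R0=0
P0.R0=1 P1.R0=1 P1.R1=1 P2.R0=0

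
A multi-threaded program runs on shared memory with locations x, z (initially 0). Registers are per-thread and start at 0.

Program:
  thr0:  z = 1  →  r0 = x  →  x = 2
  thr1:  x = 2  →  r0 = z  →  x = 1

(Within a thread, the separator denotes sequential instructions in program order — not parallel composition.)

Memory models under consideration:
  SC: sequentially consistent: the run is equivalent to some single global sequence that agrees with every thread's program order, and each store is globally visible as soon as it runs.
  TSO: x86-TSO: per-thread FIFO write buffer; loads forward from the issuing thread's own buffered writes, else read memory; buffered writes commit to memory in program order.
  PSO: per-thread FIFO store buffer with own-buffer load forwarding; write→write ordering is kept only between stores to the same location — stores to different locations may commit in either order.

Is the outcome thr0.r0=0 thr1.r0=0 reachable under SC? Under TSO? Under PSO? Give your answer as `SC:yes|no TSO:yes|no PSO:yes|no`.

outcome vector order: (thr0.r0,thr1.r0)
SC (5): 01; 10; 11; 20; 21
TSO (6): 00; 01; 10; 11; 20; 21
PSO (6): 00; 01; 10; 11; 20; 21
target 00 ∈ {TSO,PSO}

SC:no TSO:yes PSO:yes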